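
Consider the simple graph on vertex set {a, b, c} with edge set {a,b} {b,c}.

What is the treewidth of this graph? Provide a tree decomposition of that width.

Each bag holds 2 vertices, so the decomposition has width 1, which upper-bounds the treewidth. Any graph with an edge has treewidth ≥ 1, and G has the edge a–b. Hence tw(G) = 1 exactly.

Treewidth 1.
One optimal decomposition is:
Bags: B1 = {a, b}  B2 = {b, c}
Tree: B1–B2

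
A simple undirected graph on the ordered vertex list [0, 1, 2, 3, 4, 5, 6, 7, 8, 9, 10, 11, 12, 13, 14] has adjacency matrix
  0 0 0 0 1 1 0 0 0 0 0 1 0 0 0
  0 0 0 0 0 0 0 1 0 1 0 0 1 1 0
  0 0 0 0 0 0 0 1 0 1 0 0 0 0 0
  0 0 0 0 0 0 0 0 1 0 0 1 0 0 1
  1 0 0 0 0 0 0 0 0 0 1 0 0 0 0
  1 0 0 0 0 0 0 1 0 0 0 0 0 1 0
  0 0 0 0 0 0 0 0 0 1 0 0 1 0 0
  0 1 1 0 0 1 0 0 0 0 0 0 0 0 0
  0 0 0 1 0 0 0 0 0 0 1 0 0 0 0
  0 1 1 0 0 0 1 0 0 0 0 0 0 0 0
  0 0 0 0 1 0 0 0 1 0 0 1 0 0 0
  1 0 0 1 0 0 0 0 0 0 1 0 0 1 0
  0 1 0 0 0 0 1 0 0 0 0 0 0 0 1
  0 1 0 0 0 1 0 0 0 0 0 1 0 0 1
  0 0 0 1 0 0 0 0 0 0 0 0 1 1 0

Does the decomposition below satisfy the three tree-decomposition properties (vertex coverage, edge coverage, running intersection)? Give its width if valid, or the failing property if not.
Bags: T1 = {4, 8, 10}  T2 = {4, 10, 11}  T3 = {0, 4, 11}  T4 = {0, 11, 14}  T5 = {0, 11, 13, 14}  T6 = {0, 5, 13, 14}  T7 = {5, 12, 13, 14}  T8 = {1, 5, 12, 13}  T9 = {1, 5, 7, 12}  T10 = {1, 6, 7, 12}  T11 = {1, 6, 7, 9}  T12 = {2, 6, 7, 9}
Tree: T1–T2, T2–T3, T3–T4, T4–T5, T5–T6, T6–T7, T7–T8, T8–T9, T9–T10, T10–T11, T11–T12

A tree decomposition must satisfy three properties: every vertex lies in some bag; for every edge, both endpoints lie together in some bag; and for every vertex, the bags containing it form a connected subtree. Here vertex 3 appears in no bag, so the decomposition is invalid.

No — vertex 3 appears in no bag.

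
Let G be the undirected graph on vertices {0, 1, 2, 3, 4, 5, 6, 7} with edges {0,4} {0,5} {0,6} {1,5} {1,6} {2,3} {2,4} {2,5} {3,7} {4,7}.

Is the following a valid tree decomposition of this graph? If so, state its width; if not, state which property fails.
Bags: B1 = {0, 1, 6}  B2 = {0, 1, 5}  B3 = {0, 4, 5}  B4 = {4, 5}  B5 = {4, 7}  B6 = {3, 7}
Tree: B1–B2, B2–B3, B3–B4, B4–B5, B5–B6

No — vertex 2 appears in no bag.

A tree decomposition must satisfy three properties: every vertex lies in some bag; for every edge, both endpoints lie together in some bag; and for every vertex, the bags containing it form a connected subtree. Here vertex 2 appears in no bag, so the decomposition is invalid.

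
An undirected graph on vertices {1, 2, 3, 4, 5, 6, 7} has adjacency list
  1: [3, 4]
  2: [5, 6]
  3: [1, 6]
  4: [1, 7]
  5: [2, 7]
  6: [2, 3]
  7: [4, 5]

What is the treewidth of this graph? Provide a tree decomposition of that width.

Each bag holds 3 vertices, so the decomposition has width 2, which upper-bounds the treewidth. For the lower bound, G contains the cycle 6–2–5–7–4–1–3–6, so G is not a forest; only forests have treewidth ≤ 1, hence tw(G) ≥ 2. The upper and lower bounds meet at 2, so that is the treewidth.

Treewidth 2.
Bags: B1 = {2, 5, 6}  B2 = {5, 6, 7}  B3 = {4, 6, 7}  B4 = {1, 4, 6}  B5 = {1, 3, 6}
Tree: B1–B2, B2–B3, B3–B4, B4–B5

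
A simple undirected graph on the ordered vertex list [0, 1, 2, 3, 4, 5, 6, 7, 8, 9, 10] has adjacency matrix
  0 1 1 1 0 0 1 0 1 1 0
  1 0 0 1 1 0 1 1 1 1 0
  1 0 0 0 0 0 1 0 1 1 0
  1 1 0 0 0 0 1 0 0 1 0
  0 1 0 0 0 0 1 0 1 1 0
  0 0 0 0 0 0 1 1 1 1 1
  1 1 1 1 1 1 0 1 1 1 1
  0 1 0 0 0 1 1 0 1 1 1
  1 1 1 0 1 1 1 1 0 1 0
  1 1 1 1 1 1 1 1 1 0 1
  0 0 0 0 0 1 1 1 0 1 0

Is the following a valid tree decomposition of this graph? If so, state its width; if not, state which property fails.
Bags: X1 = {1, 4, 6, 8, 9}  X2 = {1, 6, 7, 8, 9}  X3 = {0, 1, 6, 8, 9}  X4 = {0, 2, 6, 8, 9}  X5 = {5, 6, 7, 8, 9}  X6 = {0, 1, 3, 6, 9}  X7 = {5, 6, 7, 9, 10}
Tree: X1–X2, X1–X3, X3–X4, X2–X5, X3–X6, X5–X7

Every vertex of G appears in some bag (union = {0, 1, 2, 3, 4, 5, 6, 7, 8, 9, 10}); every edge is covered by a bag; and for each vertex v the set of bags containing v is connected in the bag tree. The decomposition is therefore valid. The largest bag has 5 vertices, so the width is 4.

Yes; width 4.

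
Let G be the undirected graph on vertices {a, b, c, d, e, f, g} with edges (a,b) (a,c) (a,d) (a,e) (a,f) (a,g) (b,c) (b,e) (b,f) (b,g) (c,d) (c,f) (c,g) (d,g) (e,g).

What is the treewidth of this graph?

A width-3 tree decomposition is:
Bags: B1 = {a, b, e, g}  B2 = {a, b, c, g}  B3 = {a, c, d, g}  B4 = {a, b, c, f}
Tree: B1–B2, B2–B3, B2–B4
The largest bag has 4 vertices, giving width 3; this decomposition certifies tw(G) ≤ 3. On the other hand G contains the 4-clique {a, b, e, g}. A clique must lie in a single bag of any decomposition, so no decomposition can have width below 3. Therefore the treewidth is 3.

3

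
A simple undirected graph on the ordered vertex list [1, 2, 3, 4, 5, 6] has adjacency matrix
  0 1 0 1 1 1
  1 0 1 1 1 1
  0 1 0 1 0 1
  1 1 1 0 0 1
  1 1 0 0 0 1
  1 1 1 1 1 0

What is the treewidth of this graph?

3

A width-3 tree decomposition is:
Bags: B1 = {1, 2, 4, 6}  B2 = {1, 2, 5, 6}  B3 = {2, 3, 4, 6}
Tree: B1–B2, B1–B3
Every bag has size at most 4, so the width is 4 − 1 = 3 and tw(G) ≤ 3. For the lower bound, the 4 vertices {1, 2, 4, 6} are pairwise adjacent, and any tree decomposition puts a clique entirely inside one bag — forcing width ≥ 3. Hence tw(G) = 3 exactly.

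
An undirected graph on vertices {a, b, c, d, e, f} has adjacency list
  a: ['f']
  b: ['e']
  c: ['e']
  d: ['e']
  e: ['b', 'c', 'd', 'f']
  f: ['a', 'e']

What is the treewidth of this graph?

1

A width-1 tree decomposition is:
Bags: B1 = {d, e}  B2 = {c, e}  B3 = {e, f}  B4 = {a, f}  B5 = {b, e}
Tree: B1–B2, B1–B3, B3–B4, B3–B5
The largest bag has 2 vertices, giving width 1; this decomposition certifies tw(G) ≤ 1. Any graph with an edge has treewidth ≥ 1, and G has the edge e–d. Hence tw(G) = 1 exactly.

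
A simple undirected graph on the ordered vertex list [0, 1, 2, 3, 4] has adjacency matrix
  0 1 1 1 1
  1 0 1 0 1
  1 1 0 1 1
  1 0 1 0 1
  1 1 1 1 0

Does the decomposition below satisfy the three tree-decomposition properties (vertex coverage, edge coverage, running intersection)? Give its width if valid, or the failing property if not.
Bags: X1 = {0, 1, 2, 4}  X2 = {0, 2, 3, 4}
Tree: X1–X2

Yes; width 3.

Vertex coverage: the bags together contain {0, 1, 2, 3, 4}, the full vertex set. Edge coverage: each edge of G has both endpoints in at least one bag. Running intersection: for every vertex, the bags containing it form a connected subtree. All three properties hold, so this is a valid tree decomposition of width max|bag| − 1 = 3, and hence tw(G) ≤ 3.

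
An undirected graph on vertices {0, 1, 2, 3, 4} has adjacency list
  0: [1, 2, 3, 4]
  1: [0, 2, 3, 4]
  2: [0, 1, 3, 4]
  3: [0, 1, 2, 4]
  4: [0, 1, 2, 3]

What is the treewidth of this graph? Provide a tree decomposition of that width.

Treewidth 4.
One such decomposition:
Bags: B1 = {0, 1, 2, 3, 4}
Tree: (single bag)

A single bag containing all 5 vertices is trivially a valid decomposition of width 4. On the other hand G contains the 5-clique {0, 1, 2, 3, 4}. A clique must lie in a single bag of any decomposition, so no decomposition can have width below 4. The upper and lower bounds meet at 4, so that is the treewidth.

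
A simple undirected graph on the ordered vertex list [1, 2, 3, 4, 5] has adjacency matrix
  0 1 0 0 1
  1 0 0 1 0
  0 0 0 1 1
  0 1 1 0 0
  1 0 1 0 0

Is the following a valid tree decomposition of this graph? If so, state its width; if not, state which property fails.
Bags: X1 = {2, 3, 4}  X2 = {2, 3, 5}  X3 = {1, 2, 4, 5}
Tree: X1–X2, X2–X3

A tree decomposition must satisfy three properties: every vertex lies in some bag; for every edge, both endpoints lie together in some bag; and for every vertex, the bags containing it form a connected subtree. Here bags containing vertex 4 are not connected in the tree, so the decomposition is invalid.

No — bags containing vertex 4 are not connected in the tree.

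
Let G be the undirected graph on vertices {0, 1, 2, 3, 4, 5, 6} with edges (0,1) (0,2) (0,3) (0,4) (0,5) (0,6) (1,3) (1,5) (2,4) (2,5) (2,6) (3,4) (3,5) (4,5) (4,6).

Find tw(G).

3

A width-3 tree decomposition is:
Bags: B1 = {0, 1, 3, 5}  B2 = {0, 3, 4, 5}  B3 = {0, 2, 4, 5}  B4 = {0, 2, 4, 6}
Tree: B1–B2, B2–B3, B3–B4
The largest bag has 4 vertices, giving width 3; this decomposition certifies tw(G) ≤ 3. For the lower bound, the 4 vertices {0, 1, 3, 5} are pairwise adjacent, and any tree decomposition puts a clique entirely inside one bag — forcing width ≥ 3. The upper and lower bounds meet at 3, so that is the treewidth.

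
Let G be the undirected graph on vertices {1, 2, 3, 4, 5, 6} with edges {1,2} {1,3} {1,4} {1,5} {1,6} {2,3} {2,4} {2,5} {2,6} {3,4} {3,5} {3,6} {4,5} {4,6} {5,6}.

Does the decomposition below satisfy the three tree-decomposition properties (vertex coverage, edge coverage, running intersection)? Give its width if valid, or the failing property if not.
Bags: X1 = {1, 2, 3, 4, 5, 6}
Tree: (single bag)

Every vertex of G appears in some bag (union = {1, 2, 3, 4, 5, 6}); every edge is covered by a bag; and for each vertex v the set of bags containing v is connected in the bag tree. The decomposition is therefore valid. The largest bag has 6 vertices, so the width is 5.

Yes; width 5.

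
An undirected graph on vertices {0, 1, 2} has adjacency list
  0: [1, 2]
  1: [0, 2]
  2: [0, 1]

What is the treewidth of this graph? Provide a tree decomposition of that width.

Treewidth 2.
One such decomposition:
Bags: B1 = {0, 1, 2}
Tree: (single bag)

With just one bag of size 3, the width is 3 − 1 = 2, so tw(G) ≤ 2. Conversely, {0, 1, 2} is a clique of size 3, and the vertices of any clique must share a bag in every tree decomposition; so some bag has ≥ 3 vertices and tw(G) ≥ 2. Therefore the treewidth is 2.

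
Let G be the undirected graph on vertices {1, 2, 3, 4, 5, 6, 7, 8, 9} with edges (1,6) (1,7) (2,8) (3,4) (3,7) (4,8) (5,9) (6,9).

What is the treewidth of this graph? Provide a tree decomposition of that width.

Treewidth 1.
One such decomposition:
Bags: B1 = {5, 9}  B2 = {6, 9}  B3 = {1, 6}  B4 = {1, 7}  B5 = {3, 7}  B6 = {3, 4}  B7 = {4, 8}  B8 = {2, 8}
Tree: B1–B2, B2–B3, B3–B4, B4–B5, B5–B6, B6–B7, B7–B8

Every bag has size at most 2, so the width is 2 − 1 = 1 and tw(G) ≤ 1. Since G has at least one edge (e.g. 5–9), it is not an edgeless graph, so tw(G) ≥ 1. The upper and lower bounds meet at 1, so that is the treewidth.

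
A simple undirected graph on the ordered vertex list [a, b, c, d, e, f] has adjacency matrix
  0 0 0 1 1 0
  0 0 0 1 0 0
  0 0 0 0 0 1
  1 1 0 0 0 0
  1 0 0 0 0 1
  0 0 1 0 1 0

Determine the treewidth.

1

A width-1 tree decomposition is:
Bags: B1 = {c, f}  B2 = {e, f}  B3 = {a, e}  B4 = {a, d}  B5 = {b, d}
Tree: B1–B2, B2–B3, B3–B4, B4–B5
The largest bag has 2 vertices, giving width 1; this decomposition certifies tw(G) ≤ 1. Any graph with an edge has treewidth ≥ 1, and G has the edge c–f. Therefore the treewidth is 1.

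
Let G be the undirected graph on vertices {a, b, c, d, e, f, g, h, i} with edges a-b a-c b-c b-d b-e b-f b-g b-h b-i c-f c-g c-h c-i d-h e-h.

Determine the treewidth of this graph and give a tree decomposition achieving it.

Every bag has size at most 3, so the width is 3 − 1 = 2 and tw(G) ≤ 2. Conversely, {b, d, h} is a clique of size 3, and the vertices of any clique must share a bag in every tree decomposition; so some bag has ≥ 3 vertices and tw(G) ≥ 2. The upper and lower bounds meet at 2, so that is the treewidth.

Treewidth 2.
One such decomposition:
Bags: B1 = {b, e, h}  B2 = {b, c, h}  B3 = {b, c, f}  B4 = {b, c, i}  B5 = {b, d, h}  B6 = {b, c, g}  B7 = {a, b, c}
Tree: B1–B2, B2–B3, B3–B4, B2–B5, B3–B6, B6–B7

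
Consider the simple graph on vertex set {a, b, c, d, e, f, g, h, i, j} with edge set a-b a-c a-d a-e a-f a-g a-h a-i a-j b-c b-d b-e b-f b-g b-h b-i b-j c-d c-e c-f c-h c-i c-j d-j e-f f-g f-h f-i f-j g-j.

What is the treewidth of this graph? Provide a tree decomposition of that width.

Every bag has size at most 5, so the width is 5 − 1 = 4 and tw(G) ≤ 4. On the other hand G contains the 5-clique {a, b, c, d, j}. A clique must lie in a single bag of any decomposition, so no decomposition can have width below 4. Therefore the treewidth is 4.

Treewidth 4.
One optimal decomposition is:
Bags: B1 = {a, b, c, e, f}  B2 = {a, b, c, f, i}  B3 = {a, b, c, f, j}  B4 = {a, b, f, g, j}  B5 = {a, b, c, f, h}  B6 = {a, b, c, d, j}
Tree: B1–B2, B1–B3, B3–B4, B1–B5, B3–B6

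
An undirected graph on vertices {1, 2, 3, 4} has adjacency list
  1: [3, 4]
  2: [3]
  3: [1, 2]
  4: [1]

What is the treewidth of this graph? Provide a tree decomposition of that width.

Each bag holds 2 vertices, so the decomposition has width 1, which upper-bounds the treewidth. Since G has at least one edge (e.g. 4–1), it is not an edgeless graph, so tw(G) ≥ 1. Hence tw(G) = 1 exactly.

Treewidth 1.
One optimal decomposition is:
Bags: B1 = {1, 4}  B2 = {1, 3}  B3 = {2, 3}
Tree: B1–B2, B2–B3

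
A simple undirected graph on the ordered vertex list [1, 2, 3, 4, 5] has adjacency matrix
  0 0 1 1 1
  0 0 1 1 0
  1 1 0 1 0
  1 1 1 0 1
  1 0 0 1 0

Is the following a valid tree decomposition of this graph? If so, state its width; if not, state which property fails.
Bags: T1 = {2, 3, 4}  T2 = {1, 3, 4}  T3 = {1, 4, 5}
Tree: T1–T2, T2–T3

Checking the three conditions: (i) the bags cover all of {1, 2, 3, 4, 5}; (ii) for each edge, some bag contains both endpoints; (iii) the bags containing any fixed vertex form a subtree. All hold, so the decomposition is valid with width 3 − 1 = 2.

Yes; width 2.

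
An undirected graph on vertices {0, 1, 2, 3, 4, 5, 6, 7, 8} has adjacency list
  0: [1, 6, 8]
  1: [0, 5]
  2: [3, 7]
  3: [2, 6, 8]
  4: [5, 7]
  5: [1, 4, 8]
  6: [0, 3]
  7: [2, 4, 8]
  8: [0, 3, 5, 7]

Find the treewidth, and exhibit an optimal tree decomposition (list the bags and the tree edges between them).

Every bag has size at most 4, so the width is 4 − 1 = 3 and tw(G) ≤ 3. For the lower bound: the 4 vertex sets {1,4,5}, {7}, {8}, {0,2,3,6} are disjoint, each induces a connected subgraph, and every pair is joined by at least one edge of G. Contracting each set to a single vertex therefore yields K_{4} as a minor, and since treewidth is minor-monotone, tw(G) ≥ tw(K_{4}) = 3. The upper and lower bounds meet at 3, so that is the treewidth.

Treewidth 3.
One such decomposition:
Bags: B1 = {1, 4, 5, 7}  B2 = {1, 5, 7, 8}  B3 = {0, 1, 7, 8}  B4 = {0, 2, 7, 8}  B5 = {0, 2, 3, 8}  B6 = {0, 2, 3, 6}
Tree: B1–B2, B2–B3, B3–B4, B4–B5, B5–B6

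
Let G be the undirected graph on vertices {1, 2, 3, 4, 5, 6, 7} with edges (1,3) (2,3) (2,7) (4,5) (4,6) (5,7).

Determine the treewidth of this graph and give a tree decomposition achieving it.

Treewidth 1.
One optimal decomposition is:
Bags: B1 = {4, 6}  B2 = {4, 5}  B3 = {5, 7}  B4 = {2, 7}  B5 = {2, 3}  B6 = {1, 3}
Tree: B1–B2, B2–B3, B3–B4, B4–B5, B5–B6

Each bag holds 2 vertices, so the decomposition has width 1, which upper-bounds the treewidth. Since G has at least one edge (e.g. 6–4), it is not an edgeless graph, so tw(G) ≥ 1. Combining the bounds, tw(G) = 1.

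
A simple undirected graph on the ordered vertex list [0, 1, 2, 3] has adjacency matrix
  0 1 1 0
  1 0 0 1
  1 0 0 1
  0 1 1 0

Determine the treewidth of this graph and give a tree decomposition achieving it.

Treewidth 2.
Bags: B1 = {0, 2, 3}  B2 = {0, 1, 3}
Tree: B1–B2

The largest bag has 3 vertices, giving width 2; this decomposition certifies tw(G) ≤ 2. Since 3–2–0–1–3 is a cycle in G, G is not acyclic. Forests are exactly the graphs of treewidth ≤ 1, so tw(G) ≥ 2. Combining the bounds, tw(G) = 2.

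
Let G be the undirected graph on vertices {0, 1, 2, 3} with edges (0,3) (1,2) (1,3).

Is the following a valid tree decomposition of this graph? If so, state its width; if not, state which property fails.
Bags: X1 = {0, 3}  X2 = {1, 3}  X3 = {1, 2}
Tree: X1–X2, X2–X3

Every vertex of G appears in some bag (union = {0, 1, 2, 3}); every edge is covered by a bag; and for each vertex v the set of bags containing v is connected in the bag tree. The decomposition is therefore valid. The largest bag has 2 vertices, so the width is 1.

Yes; width 1.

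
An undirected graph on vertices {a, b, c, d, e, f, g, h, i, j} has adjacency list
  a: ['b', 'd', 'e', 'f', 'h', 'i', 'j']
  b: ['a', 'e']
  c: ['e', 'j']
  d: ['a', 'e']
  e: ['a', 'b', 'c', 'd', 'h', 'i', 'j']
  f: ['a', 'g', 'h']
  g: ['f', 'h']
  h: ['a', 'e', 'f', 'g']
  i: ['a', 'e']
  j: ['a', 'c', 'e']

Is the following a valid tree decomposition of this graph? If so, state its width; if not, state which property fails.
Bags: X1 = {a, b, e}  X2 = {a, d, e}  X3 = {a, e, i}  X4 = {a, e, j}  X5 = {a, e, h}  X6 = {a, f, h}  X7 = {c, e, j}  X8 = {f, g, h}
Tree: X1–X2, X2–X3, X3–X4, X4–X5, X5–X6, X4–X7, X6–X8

Yes; width 2.

Vertex coverage: the bags together contain {a, b, c, d, e, f, g, h, i, j}, the full vertex set. Edge coverage: each edge of G has both endpoints in at least one bag. Running intersection: for every vertex, the bags containing it form a connected subtree. All three properties hold, so this is a valid tree decomposition of width max|bag| − 1 = 2, and hence tw(G) ≤ 2.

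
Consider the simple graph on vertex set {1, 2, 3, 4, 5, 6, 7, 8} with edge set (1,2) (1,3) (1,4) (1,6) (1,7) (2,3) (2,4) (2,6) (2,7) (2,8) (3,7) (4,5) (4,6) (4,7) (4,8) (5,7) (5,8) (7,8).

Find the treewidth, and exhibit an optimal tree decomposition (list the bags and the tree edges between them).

Treewidth 3.
One optimal decomposition is:
Bags: B1 = {2, 4, 7, 8}  B2 = {1, 2, 4, 7}  B3 = {1, 2, 4, 6}  B4 = {1, 2, 3, 7}  B5 = {4, 5, 7, 8}
Tree: B1–B2, B2–B3, B2–B4, B1–B5

Each bag holds 4 vertices, so the decomposition has width 3, which upper-bounds the treewidth. Conversely, {2, 4, 7, 8} is a clique of size 4, and the vertices of any clique must share a bag in every tree decomposition; so some bag has ≥ 4 vertices and tw(G) ≥ 3. Combining the bounds, tw(G) = 3.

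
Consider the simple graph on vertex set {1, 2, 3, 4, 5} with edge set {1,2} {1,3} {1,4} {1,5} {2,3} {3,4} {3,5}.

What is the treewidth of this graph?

A width-2 tree decomposition is:
Bags: B1 = {1, 2, 3}  B2 = {1, 3, 4}  B3 = {1, 3, 5}
Tree: B1–B2, B1–B3
The largest bag has 3 vertices, giving width 2; this decomposition certifies tw(G) ≤ 2. For the lower bound, the 3 vertices {1, 2, 3} are pairwise adjacent, and any tree decomposition puts a clique entirely inside one bag — forcing width ≥ 2. Combining the bounds, tw(G) = 2.

2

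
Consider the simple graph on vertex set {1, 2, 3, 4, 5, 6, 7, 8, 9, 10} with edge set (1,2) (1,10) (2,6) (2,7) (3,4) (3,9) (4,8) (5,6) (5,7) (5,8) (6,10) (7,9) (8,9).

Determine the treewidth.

2

A width-2 tree decomposition is:
Bags: B1 = {3, 4, 8}  B2 = {3, 8, 9}  B3 = {5, 8, 9}  B4 = {5, 7, 9}  B5 = {5, 6, 7}  B6 = {2, 6, 7}  B7 = {2, 6, 10}  B8 = {1, 2, 10}
Tree: B1–B2, B2–B3, B3–B4, B4–B5, B5–B6, B6–B7, B7–B8
Each bag holds 3 vertices, so the decomposition has width 2, which upper-bounds the treewidth. The edges 4–3–9–8–4 form a cycle, so G is not a tree and its treewidth is at least 2. Therefore the treewidth is 2.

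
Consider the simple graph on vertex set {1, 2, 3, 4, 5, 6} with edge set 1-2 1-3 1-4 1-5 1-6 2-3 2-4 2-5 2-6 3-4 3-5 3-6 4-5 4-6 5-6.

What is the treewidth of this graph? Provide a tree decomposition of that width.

Treewidth 5.
One optimal decomposition is:
Bags: B1 = {1, 2, 3, 4, 5, 6}
Tree: (single bag)

A single bag containing all 6 vertices is trivially a valid decomposition of width 5. On the other hand G contains the 6-clique {1, 2, 3, 4, 5, 6}. A clique must lie in a single bag of any decomposition, so no decomposition can have width below 5. Therefore the treewidth is 5.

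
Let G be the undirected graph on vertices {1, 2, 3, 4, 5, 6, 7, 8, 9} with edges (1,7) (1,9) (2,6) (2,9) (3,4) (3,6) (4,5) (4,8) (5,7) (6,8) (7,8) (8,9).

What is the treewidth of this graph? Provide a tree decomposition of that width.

Every bag has size at most 4, so the width is 4 − 1 = 3 and tw(G) ≤ 3. For the lower bound: the 4 vertex sets {2,3,6}, {4}, {8}, {1,5,7,9} are disjoint, each induces a connected subgraph, and every pair is joined by at least one edge of G. Contracting each set to a single vertex therefore yields K_{4} as a minor, and since treewidth is minor-monotone, tw(G) ≥ tw(K_{4}) = 3. Therefore the treewidth is 3.

Treewidth 3.
One optimal decomposition is:
Bags: B1 = {2, 3, 4, 6}  B2 = {2, 4, 6, 8}  B3 = {2, 4, 8, 9}  B4 = {4, 5, 8, 9}  B5 = {5, 7, 8, 9}  B6 = {1, 5, 7, 9}
Tree: B1–B2, B2–B3, B3–B4, B4–B5, B5–B6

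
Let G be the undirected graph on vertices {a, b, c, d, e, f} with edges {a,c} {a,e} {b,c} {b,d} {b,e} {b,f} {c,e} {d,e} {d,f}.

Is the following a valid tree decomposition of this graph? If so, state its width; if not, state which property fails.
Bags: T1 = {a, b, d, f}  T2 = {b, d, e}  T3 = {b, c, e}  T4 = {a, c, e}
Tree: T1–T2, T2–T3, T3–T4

No — bags containing vertex a are not connected in the tree.

A tree decomposition must satisfy three properties: every vertex lies in some bag; for every edge, both endpoints lie together in some bag; and for every vertex, the bags containing it form a connected subtree. Here bags containing vertex a are not connected in the tree, so the decomposition is invalid.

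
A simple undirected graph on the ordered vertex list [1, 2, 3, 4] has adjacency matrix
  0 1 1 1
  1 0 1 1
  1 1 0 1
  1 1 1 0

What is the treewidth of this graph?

3

A width-3 tree decomposition is:
Bags: B1 = {1, 2, 3, 4}
Tree: (single bag)
With just one bag of size 4, the width is 4 − 1 = 3, so tw(G) ≤ 3. For the lower bound, the 4 vertices {1, 2, 3, 4} are pairwise adjacent, and any tree decomposition puts a clique entirely inside one bag — forcing width ≥ 3. The upper and lower bounds meet at 3, so that is the treewidth.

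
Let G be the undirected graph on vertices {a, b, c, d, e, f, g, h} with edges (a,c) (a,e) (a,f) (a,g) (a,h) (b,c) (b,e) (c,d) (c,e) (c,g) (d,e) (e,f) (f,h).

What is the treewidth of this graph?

A width-2 tree decomposition is:
Bags: B1 = {a, e, f}  B2 = {a, c, e}  B3 = {b, c, e}  B4 = {a, c, g}  B5 = {a, f, h}  B6 = {c, d, e}
Tree: B1–B2, B2–B3, B2–B4, B1–B5, B3–B6
The largest bag has 3 vertices, giving width 2; this decomposition certifies tw(G) ≤ 2. On the other hand G contains the 3-clique {a, f, h}. A clique must lie in a single bag of any decomposition, so no decomposition can have width below 2. The upper and lower bounds meet at 2, so that is the treewidth.

2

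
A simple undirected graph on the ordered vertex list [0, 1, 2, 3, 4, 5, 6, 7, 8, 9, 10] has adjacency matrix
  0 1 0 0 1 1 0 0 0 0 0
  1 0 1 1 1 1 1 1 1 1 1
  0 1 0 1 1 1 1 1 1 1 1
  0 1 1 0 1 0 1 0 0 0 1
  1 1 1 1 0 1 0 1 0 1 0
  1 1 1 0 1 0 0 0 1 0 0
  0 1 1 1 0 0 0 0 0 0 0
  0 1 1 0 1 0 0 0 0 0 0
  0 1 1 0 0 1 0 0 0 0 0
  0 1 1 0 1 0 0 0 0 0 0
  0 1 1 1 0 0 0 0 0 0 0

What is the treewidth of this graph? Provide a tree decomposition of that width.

Treewidth 3.
Bags: B1 = {1, 2, 4, 9}  B2 = {1, 2, 3, 4}  B3 = {1, 2, 3, 10}  B4 = {1, 2, 4, 7}  B5 = {1, 2, 4, 5}  B6 = {0, 1, 4, 5}  B7 = {1, 2, 3, 6}  B8 = {1, 2, 5, 8}
Tree: B1–B2, B2–B3, B1–B4, B1–B5, B5–B6, B2–B7, B5–B8

Each bag holds 4 vertices, so the decomposition has width 3, which upper-bounds the treewidth. Conversely, {0, 1, 4, 5} is a clique of size 4, and the vertices of any clique must share a bag in every tree decomposition; so some bag has ≥ 4 vertices and tw(G) ≥ 3. The upper and lower bounds meet at 3, so that is the treewidth.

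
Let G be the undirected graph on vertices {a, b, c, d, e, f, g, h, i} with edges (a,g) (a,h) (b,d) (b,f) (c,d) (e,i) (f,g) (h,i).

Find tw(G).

A width-1 tree decomposition is:
Bags: B1 = {e, i}  B2 = {h, i}  B3 = {a, h}  B4 = {a, g}  B5 = {f, g}  B6 = {b, f}  B7 = {b, d}  B8 = {c, d}
Tree: B1–B2, B2–B3, B3–B4, B4–B5, B5–B6, B6–B7, B7–B8
The largest bag has 2 vertices, giving width 1; this decomposition certifies tw(G) ≤ 1. G has an edge, so its treewidth is at least 1. Hence tw(G) = 1 exactly.

1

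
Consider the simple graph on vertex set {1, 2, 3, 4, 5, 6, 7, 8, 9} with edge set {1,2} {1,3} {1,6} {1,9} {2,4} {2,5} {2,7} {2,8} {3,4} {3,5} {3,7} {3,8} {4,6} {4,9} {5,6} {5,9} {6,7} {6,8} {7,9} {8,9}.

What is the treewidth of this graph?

A width-4 tree decomposition is:
Bags: B1 = {1, 2, 3, 6, 9}  B2 = {2, 3, 5, 6, 9}  B3 = {2, 3, 6, 7, 9}  B4 = {2, 3, 4, 6, 9}  B5 = {2, 3, 6, 8, 9}
Tree: B1–B2, B2–B3, B3–B4, B4–B5
Every bag has size at most 5, so the width is 5 − 1 = 4 and tw(G) ≤ 4. For the lower bound: the 5 vertex sets {1,2}, {3,5}, {6,7}, {9}, {4} are disjoint, each induces a connected subgraph, and every pair is joined by at least one edge of G. Contracting each set to a single vertex therefore yields K_{5} as a minor, and since treewidth is minor-monotone, tw(G) ≥ tw(K_{5}) = 4. Hence tw(G) = 4 exactly.

4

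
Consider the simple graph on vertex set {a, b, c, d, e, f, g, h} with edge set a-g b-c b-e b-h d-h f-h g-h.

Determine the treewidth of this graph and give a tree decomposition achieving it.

Each bag holds 2 vertices, so the decomposition has width 1, which upper-bounds the treewidth. Any graph with an edge has treewidth ≥ 1, and G has the edge f–h. Therefore the treewidth is 1.

Treewidth 1.
One such decomposition:
Bags: B1 = {f, h}  B2 = {b, h}  B3 = {g, h}  B4 = {d, h}  B5 = {b, c}  B6 = {b, e}  B7 = {a, g}
Tree: B1–B2, B2–B3, B1–B4, B2–B5, B2–B6, B3–B7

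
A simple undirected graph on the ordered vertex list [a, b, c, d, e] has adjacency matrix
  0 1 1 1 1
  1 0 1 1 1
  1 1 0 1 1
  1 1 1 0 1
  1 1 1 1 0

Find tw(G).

A width-4 tree decomposition is:
Bags: B1 = {a, b, c, d, e}
Tree: (single bag)
With just one bag of size 5, the width is 5 − 1 = 4, so tw(G) ≤ 4. On the other hand G contains the 5-clique {a, b, c, d, e}. A clique must lie in a single bag of any decomposition, so no decomposition can have width below 4. Combining the bounds, tw(G) = 4.

4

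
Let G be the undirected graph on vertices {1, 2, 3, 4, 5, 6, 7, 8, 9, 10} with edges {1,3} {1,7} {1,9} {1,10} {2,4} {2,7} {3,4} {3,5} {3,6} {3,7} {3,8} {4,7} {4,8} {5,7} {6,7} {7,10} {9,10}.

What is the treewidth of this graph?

2

A width-2 tree decomposition is:
Bags: B1 = {1, 3, 7}  B2 = {3, 4, 7}  B3 = {3, 6, 7}  B4 = {2, 4, 7}  B5 = {1, 7, 10}  B6 = {1, 9, 10}  B7 = {3, 4, 8}  B8 = {3, 5, 7}
Tree: B1–B2, B2–B3, B2–B4, B1–B5, B5–B6, B2–B7, B1–B8
Each bag holds 3 vertices, so the decomposition has width 2, which upper-bounds the treewidth. Conversely, {3, 4, 8} is a clique of size 3, and the vertices of any clique must share a bag in every tree decomposition; so some bag has ≥ 3 vertices and tw(G) ≥ 2. The upper and lower bounds meet at 2, so that is the treewidth.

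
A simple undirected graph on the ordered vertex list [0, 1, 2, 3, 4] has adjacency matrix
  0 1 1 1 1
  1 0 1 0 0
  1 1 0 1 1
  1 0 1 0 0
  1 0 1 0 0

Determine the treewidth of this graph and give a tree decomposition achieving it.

Treewidth 2.
One optimal decomposition is:
Bags: B1 = {0, 2, 4}  B2 = {0, 2, 3}  B3 = {0, 1, 2}
Tree: B1–B2, B1–B3

The largest bag has 3 vertices, giving width 2; this decomposition certifies tw(G) ≤ 2. Conversely, {0, 1, 2} is a clique of size 3, and the vertices of any clique must share a bag in every tree decomposition; so some bag has ≥ 3 vertices and tw(G) ≥ 2. The upper and lower bounds meet at 2, so that is the treewidth.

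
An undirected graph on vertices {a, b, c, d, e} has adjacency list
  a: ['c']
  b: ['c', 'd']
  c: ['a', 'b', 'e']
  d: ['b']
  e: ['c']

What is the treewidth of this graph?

A width-1 tree decomposition is:
Bags: B1 = {b, d}  B2 = {b, c}  B3 = {c, e}  B4 = {a, c}
Tree: B1–B2, B2–B3, B2–B4
Each bag holds 2 vertices, so the decomposition has width 1, which upper-bounds the treewidth. G has an edge, so its treewidth is at least 1. The upper and lower bounds meet at 1, so that is the treewidth.

1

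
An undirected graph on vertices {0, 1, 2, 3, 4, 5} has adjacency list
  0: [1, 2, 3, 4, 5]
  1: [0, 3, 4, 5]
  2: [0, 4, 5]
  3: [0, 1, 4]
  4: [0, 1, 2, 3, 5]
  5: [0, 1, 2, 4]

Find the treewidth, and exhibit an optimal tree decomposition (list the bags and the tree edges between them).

Every bag has size at most 4, so the width is 4 − 1 = 3 and tw(G) ≤ 3. For the lower bound, the 4 vertices {0, 1, 3, 4} are pairwise adjacent, and any tree decomposition puts a clique entirely inside one bag — forcing width ≥ 3. The upper and lower bounds meet at 3, so that is the treewidth.

Treewidth 3.
One optimal decomposition is:
Bags: B1 = {0, 1, 4, 5}  B2 = {0, 1, 3, 4}  B3 = {0, 2, 4, 5}
Tree: B1–B2, B1–B3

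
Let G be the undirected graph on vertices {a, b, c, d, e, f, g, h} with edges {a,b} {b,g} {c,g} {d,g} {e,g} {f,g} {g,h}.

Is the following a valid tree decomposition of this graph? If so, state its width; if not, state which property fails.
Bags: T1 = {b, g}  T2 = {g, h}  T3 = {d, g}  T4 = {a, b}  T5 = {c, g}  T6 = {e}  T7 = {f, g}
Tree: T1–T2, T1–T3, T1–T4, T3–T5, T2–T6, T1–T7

No — edge (g,e) lies in no bag.

A tree decomposition must satisfy three properties: every vertex lies in some bag; for every edge, both endpoints lie together in some bag; and for every vertex, the bags containing it form a connected subtree. Here edge (g,e) lies in no bag, so the decomposition is invalid.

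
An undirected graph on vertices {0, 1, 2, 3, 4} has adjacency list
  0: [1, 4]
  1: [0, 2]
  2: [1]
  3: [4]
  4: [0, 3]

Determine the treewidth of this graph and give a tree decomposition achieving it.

Treewidth 1.
Bags: B1 = {3, 4}  B2 = {0, 4}  B3 = {0, 1}  B4 = {1, 2}
Tree: B1–B2, B2–B3, B3–B4

Each bag holds 2 vertices, so the decomposition has width 1, which upper-bounds the treewidth. Any graph with an edge has treewidth ≥ 1, and G has the edge 3–4. Combining the bounds, tw(G) = 1.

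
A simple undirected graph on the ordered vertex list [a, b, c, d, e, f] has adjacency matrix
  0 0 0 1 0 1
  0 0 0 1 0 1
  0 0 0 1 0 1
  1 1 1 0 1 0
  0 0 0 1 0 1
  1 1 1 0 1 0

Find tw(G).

2

A width-2 tree decomposition is:
Bags: B1 = {c, d, f}  B2 = {d, e, f}  B3 = {a, d, f}  B4 = {b, d, f}
Tree: B1–B2, B2–B3, B3–B4
Every bag has size at most 3, so the width is 3 − 1 = 2 and tw(G) ≤ 2. The edges f–c–d–e–f form a cycle, so G is not a tree and its treewidth is at least 2. Combining the bounds, tw(G) = 2.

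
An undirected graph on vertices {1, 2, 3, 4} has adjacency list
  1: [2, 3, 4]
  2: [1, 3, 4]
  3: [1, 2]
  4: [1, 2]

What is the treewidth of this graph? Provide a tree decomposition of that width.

Each bag holds 3 vertices, so the decomposition has width 2, which upper-bounds the treewidth. For the lower bound, the 3 vertices {1, 2, 3} are pairwise adjacent, and any tree decomposition puts a clique entirely inside one bag — forcing width ≥ 2. Combining the bounds, tw(G) = 2.

Treewidth 2.
One optimal decomposition is:
Bags: B1 = {1, 2, 4}  B2 = {1, 2, 3}
Tree: B1–B2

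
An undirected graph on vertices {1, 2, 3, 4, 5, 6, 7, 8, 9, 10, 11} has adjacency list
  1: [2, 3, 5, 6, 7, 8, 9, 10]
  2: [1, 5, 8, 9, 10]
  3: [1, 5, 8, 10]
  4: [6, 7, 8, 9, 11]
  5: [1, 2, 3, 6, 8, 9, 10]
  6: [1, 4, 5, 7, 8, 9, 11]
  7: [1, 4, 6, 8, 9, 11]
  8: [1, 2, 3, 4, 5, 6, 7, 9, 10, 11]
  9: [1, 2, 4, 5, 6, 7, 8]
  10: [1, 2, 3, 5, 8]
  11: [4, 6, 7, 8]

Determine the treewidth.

4

A width-4 tree decomposition is:
Bags: B1 = {1, 2, 5, 8, 10}  B2 = {1, 2, 5, 8, 9}  B3 = {1, 3, 5, 8, 10}  B4 = {1, 5, 6, 8, 9}  B5 = {1, 6, 7, 8, 9}  B6 = {4, 6, 7, 8, 9}  B7 = {4, 6, 7, 8, 11}
Tree: B1–B2, B1–B3, B2–B4, B4–B5, B5–B6, B6–B7
The largest bag has 5 vertices, giving width 4; this decomposition certifies tw(G) ≤ 4. For the lower bound, the 5 vertices {1, 2, 5, 8, 9} are pairwise adjacent, and any tree decomposition puts a clique entirely inside one bag — forcing width ≥ 4. Therefore the treewidth is 4.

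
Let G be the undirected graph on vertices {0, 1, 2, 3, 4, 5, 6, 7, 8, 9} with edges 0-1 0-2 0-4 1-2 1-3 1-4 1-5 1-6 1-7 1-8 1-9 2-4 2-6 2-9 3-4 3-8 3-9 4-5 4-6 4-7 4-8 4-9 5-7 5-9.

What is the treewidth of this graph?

3

A width-3 tree decomposition is:
Bags: B1 = {1, 3, 4, 9}  B2 = {1, 3, 4, 8}  B3 = {1, 4, 5, 9}  B4 = {1, 2, 4, 9}  B5 = {1, 4, 5, 7}  B6 = {0, 1, 2, 4}  B7 = {1, 2, 4, 6}
Tree: B1–B2, B1–B3, B1–B4, B3–B5, B4–B6, B4–B7
The largest bag has 4 vertices, giving width 3; this decomposition certifies tw(G) ≤ 3. On the other hand G contains the 4-clique {0, 1, 2, 4}. A clique must lie in a single bag of any decomposition, so no decomposition can have width below 3. Therefore the treewidth is 3.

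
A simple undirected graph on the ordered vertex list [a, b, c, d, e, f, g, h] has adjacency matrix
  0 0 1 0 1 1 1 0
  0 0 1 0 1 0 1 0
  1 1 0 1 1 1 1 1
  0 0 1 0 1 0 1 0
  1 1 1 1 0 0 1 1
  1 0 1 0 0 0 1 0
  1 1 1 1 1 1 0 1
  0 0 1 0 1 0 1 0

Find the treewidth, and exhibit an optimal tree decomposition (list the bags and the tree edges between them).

Every bag has size at most 4, so the width is 4 − 1 = 3 and tw(G) ≤ 3. For the lower bound, the 4 vertices {c, d, e, g} are pairwise adjacent, and any tree decomposition puts a clique entirely inside one bag — forcing width ≥ 3. Combining the bounds, tw(G) = 3.

Treewidth 3.
One optimal decomposition is:
Bags: B1 = {a, c, f, g}  B2 = {a, c, e, g}  B3 = {c, e, g, h}  B4 = {b, c, e, g}  B5 = {c, d, e, g}
Tree: B1–B2, B2–B3, B3–B4, B3–B5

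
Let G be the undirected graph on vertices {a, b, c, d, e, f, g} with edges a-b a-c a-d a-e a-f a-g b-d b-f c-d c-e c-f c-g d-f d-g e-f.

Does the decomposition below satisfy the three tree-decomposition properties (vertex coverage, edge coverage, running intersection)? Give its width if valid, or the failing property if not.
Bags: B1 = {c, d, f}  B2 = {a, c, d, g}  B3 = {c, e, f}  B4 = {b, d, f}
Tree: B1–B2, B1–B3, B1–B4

No — edge (a,f) lies in no bag.

A tree decomposition must satisfy three properties: every vertex lies in some bag; for every edge, both endpoints lie together in some bag; and for every vertex, the bags containing it form a connected subtree. Here edge (a,f) lies in no bag, so the decomposition is invalid.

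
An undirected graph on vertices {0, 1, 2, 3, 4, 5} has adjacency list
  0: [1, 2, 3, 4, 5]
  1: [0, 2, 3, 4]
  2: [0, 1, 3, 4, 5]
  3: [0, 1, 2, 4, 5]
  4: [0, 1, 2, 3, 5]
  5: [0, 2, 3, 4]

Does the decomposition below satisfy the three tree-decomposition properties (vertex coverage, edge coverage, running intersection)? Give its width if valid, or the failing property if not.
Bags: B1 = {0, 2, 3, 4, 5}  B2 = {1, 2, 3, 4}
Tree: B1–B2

No — edge (0,1) lies in no bag.

A tree decomposition must satisfy three properties: every vertex lies in some bag; for every edge, both endpoints lie together in some bag; and for every vertex, the bags containing it form a connected subtree. Here edge (0,1) lies in no bag, so the decomposition is invalid.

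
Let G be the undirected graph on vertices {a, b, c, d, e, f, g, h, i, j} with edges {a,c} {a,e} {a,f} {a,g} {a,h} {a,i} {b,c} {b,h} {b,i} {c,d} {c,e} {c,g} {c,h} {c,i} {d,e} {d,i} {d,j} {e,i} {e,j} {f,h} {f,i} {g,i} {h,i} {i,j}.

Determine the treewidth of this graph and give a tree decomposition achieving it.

Treewidth 3.
Bags: B1 = {a, c, e, i}  B2 = {a, c, h, i}  B3 = {c, d, e, i}  B4 = {a, c, g, i}  B5 = {a, f, h, i}  B6 = {d, e, i, j}  B7 = {b, c, h, i}
Tree: B1–B2, B1–B3, B2–B4, B2–B5, B3–B6, B2–B7

The largest bag has 4 vertices, giving width 3; this decomposition certifies tw(G) ≤ 3. Conversely, {d, e, i, j} is a clique of size 4, and the vertices of any clique must share a bag in every tree decomposition; so some bag has ≥ 4 vertices and tw(G) ≥ 3. Hence tw(G) = 3 exactly.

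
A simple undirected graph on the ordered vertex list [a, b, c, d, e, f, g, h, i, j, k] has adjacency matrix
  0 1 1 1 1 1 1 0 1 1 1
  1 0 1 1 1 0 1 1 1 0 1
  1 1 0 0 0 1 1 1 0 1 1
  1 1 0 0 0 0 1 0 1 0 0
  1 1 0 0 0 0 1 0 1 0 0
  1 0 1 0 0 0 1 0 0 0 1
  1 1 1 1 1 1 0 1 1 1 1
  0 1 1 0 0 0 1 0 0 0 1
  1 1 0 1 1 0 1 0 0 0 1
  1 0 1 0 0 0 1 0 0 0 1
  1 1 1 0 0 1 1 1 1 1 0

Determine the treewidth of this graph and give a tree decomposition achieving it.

Treewidth 4.
One optimal decomposition is:
Bags: B1 = {a, b, c, g, k}  B2 = {b, c, g, h, k}  B3 = {a, c, f, g, k}  B4 = {a, b, g, i, k}  B5 = {a, c, g, j, k}  B6 = {a, b, e, g, i}  B7 = {a, b, d, g, i}
Tree: B1–B2, B1–B3, B1–B4, B1–B5, B4–B6, B6–B7

The largest bag has 5 vertices, giving width 4; this decomposition certifies tw(G) ≤ 4. Conversely, {b, c, g, h, k} is a clique of size 5, and the vertices of any clique must share a bag in every tree decomposition; so some bag has ≥ 5 vertices and tw(G) ≥ 4. Hence tw(G) = 4 exactly.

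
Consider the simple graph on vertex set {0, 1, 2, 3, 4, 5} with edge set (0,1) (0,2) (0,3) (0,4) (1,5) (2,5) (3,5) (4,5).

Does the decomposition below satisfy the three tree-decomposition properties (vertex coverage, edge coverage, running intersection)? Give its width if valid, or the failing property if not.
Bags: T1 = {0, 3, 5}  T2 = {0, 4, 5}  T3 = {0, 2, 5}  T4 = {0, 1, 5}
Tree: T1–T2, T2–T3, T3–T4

Yes; width 2.

Checking the three conditions: (i) the bags cover all of {0, 1, 2, 3, 4, 5}; (ii) for each edge, some bag contains both endpoints; (iii) the bags containing any fixed vertex form a subtree. All hold, so the decomposition is valid with width 3 − 1 = 2.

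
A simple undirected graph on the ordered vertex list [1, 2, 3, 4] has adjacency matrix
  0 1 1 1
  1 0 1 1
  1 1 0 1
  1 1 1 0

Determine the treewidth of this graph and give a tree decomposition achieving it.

A single bag containing all 4 vertices is trivially a valid decomposition of width 3. On the other hand G contains the 4-clique {1, 2, 3, 4}. A clique must lie in a single bag of any decomposition, so no decomposition can have width below 3. Hence tw(G) = 3 exactly.

Treewidth 3.
Bags: B1 = {1, 2, 3, 4}
Tree: (single bag)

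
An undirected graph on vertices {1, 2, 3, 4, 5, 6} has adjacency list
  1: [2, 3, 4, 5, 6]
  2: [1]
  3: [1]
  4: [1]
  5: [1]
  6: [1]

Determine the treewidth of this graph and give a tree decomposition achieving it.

Treewidth 1.
Bags: B1 = {1, 2}  B2 = {1, 5}  B3 = {1, 4}  B4 = {1, 3}  B5 = {1, 6}
Tree: B1–B2, B1–B3, B3–B4, B4–B5

The largest bag has 2 vertices, giving width 1; this decomposition certifies tw(G) ≤ 1. G has an edge, so its treewidth is at least 1. Therefore the treewidth is 1.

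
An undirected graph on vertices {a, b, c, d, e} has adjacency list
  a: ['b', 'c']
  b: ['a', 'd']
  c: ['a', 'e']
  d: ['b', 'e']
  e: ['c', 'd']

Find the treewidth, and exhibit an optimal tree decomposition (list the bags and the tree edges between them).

The largest bag has 3 vertices, giving width 2; this decomposition certifies tw(G) ≤ 2. The edges d–b–a–c–e–d form a cycle, so G is not a tree and its treewidth is at least 2. Therefore the treewidth is 2.

Treewidth 2.
Bags: B1 = {a, b, d}  B2 = {a, c, d}  B3 = {c, d, e}
Tree: B1–B2, B2–B3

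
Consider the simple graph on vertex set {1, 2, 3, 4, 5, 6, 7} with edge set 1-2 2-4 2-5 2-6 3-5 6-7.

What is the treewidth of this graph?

1

A width-1 tree decomposition is:
Bags: B1 = {2, 5}  B2 = {2, 6}  B3 = {2, 4}  B4 = {1, 2}  B5 = {6, 7}  B6 = {3, 5}
Tree: B1–B2, B1–B3, B2–B4, B2–B5, B1–B6
The largest bag has 2 vertices, giving width 1; this decomposition certifies tw(G) ≤ 1. G has an edge, so its treewidth is at least 1. Hence tw(G) = 1 exactly.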